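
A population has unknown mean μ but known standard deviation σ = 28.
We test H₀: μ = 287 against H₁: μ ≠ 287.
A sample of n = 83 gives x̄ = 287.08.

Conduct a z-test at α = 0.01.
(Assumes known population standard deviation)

Standard error: SE = σ/√n = 28/√83 = 3.0734
z-statistic: z = (x̄ - μ₀)/SE = (287.08 - 287)/3.0734 = 0.0260
Critical value: ±2.576
p-value = 0.9793
Decision: fail to reject H₀

Answer: z = 0.0260, fail to reject H₀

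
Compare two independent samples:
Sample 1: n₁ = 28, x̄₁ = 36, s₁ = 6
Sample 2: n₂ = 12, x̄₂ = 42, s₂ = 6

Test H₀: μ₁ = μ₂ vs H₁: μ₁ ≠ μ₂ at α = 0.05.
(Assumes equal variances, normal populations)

Answer: t = -2.8983, reject H₀

Derivation:
Pooled variance: s²_p = [27×6² + 11×6²]/(38) = 36.0000
s_p = 6.0000
SE = s_p×√(1/n₁ + 1/n₂) = 6.0000×√(1/28 + 1/12) = 2.0702
t = (x̄₁ - x̄₂)/SE = (36 - 42)/2.0702 = -2.8983
df = 38, t-critical = ±2.024
Decision: reject H₀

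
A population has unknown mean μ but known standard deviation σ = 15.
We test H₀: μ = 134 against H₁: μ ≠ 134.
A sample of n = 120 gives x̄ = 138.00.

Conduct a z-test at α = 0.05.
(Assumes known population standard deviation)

Answer: z = 2.9212, reject H₀

Derivation:
Standard error: SE = σ/√n = 15/√120 = 1.3693
z-statistic: z = (x̄ - μ₀)/SE = (138.00 - 134)/1.3693 = 2.9212
Critical value: ±1.960
p-value = 0.0035
Decision: reject H₀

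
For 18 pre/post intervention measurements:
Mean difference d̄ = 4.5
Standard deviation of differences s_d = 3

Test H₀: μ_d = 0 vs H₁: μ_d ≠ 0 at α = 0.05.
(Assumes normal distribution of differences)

df = n - 1 = 17
SE = s_d/√n = 3/√18 = 0.7071
t = d̄/SE = 4.5/0.7071 = 6.3640
Critical value: t_{0.025,17} = ±2.110
p-value < 0.0001
Decision: reject H₀

Answer: t = 6.3640, reject H₀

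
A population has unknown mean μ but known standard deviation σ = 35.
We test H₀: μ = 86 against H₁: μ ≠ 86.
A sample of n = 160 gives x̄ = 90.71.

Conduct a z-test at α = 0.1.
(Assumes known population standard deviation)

Standard error: SE = σ/√n = 35/√160 = 2.7670
z-statistic: z = (x̄ - μ₀)/SE = (90.71 - 86)/2.7670 = 1.7022
Critical value: ±1.645
p-value = 0.0887
Decision: reject H₀

Answer: z = 1.7022, reject H₀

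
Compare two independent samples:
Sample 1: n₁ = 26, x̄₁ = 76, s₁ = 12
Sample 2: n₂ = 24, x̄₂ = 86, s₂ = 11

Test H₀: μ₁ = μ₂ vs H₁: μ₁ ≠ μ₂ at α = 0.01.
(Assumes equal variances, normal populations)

Answer: t = -3.0634, reject H₀

Derivation:
Pooled variance: s²_p = [25×12² + 23×11²]/(48) = 132.9792
s_p = 11.5317
SE = s_p×√(1/n₁ + 1/n₂) = 11.5317×√(1/26 + 1/24) = 3.2643
t = (x̄₁ - x̄₂)/SE = (76 - 86)/3.2643 = -3.0634
df = 48, t-critical = ±2.682
Decision: reject H₀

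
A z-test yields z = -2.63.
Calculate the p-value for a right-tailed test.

For z = -2.63:
p = P(Z > -2.63) = 1 - Φ(-2.63) = 0.9957

Answer: p-value ≈ 0.9957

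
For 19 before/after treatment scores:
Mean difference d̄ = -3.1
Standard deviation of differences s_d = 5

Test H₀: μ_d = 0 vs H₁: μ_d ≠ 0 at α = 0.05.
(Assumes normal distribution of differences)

Answer: t = -2.7025, reject H₀

Derivation:
df = n - 1 = 18
SE = s_d/√n = 5/√19 = 1.1471
t = d̄/SE = -3.1/1.1471 = -2.7025
Critical value: t_{0.025,18} = ±2.101
p-value ≈ 0.0146
Decision: reject H₀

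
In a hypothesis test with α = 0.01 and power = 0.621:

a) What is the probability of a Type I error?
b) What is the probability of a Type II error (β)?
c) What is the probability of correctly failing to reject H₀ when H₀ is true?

Answer: a) 0.01, b) 0.379, c) 0.99

Derivation:
a) Type I error probability = α = 0.01
b) Power = P(reject H₀ | H₁ true) = 1 - β = 0.621, so Type II error probability = β = 1 - Power = 0.379
c) P(fail to reject H₀ | H₀ true) = 1 - α = 0.99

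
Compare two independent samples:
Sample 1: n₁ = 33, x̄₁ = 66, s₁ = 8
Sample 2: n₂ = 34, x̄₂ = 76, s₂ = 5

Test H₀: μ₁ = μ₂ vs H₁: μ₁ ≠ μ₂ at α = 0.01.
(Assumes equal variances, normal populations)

Answer: t = -6.1554, reject H₀

Derivation:
Pooled variance: s²_p = [32×8² + 33×5²]/(65) = 44.2000
s_p = 6.6483
SE = s_p×√(1/n₁ + 1/n₂) = 6.6483×√(1/33 + 1/34) = 1.6246
t = (x̄₁ - x̄₂)/SE = (66 - 76)/1.6246 = -6.1554
df = 65, t-critical = ±2.654
Decision: reject H₀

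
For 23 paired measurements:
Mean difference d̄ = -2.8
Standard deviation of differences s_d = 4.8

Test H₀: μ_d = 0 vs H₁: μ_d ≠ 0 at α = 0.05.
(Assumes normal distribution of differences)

Answer: t = -2.7975, reject H₀

Derivation:
df = n - 1 = 22
SE = s_d/√n = 4.8/√23 = 1.0009
t = d̄/SE = -2.8/1.0009 = -2.7975
Critical value: t_{0.025,22} = ±2.074
p-value ≈ 0.0105
Decision: reject H₀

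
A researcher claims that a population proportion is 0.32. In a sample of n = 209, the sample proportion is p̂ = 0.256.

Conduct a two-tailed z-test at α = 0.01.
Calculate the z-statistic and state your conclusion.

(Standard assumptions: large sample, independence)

Answer: z = -1.9835, fail to reject H₀

Derivation:
H₀: p = 0.32, H₁: p ≠ 0.32
Standard error: SE = √(p₀(1-p₀)/n) = √(0.32×0.68/209) = 0.032267
z-statistic: z = (p̂ - p₀)/SE = (0.256 - 0.32)/0.032267 = -1.9835
Critical value: z_0.005 = ±2.576
p-value = 0.0473
Decision: fail to reject H₀ at α = 0.01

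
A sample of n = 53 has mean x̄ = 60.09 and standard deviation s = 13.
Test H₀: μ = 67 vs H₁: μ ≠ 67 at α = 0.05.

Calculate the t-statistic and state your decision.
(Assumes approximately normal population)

Answer: t = -3.8696, reject H₀

Derivation:
df = n - 1 = 52
SE = s/√n = 13/√53 = 1.7857
t = (x̄ - μ₀)/SE = (60.09 - 67)/1.7857 = -3.8696
Critical value: t_{0.025,52} = ±2.007
p-value ≈ 0.0003
Decision: reject H₀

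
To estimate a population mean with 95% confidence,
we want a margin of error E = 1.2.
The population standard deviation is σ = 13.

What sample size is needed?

Answer: n = 451

Derivation:
z_0.025 = 1.960
n = (z×σ/E)² = (1.960×13/1.2)²
n = 450.8544
Round up: n = 451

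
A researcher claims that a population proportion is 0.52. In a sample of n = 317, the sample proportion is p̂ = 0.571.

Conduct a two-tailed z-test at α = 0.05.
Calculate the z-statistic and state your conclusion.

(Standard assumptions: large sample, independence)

H₀: p = 0.52, H₁: p ≠ 0.52
Standard error: SE = √(p₀(1-p₀)/n) = √(0.52×0.48/317) = 0.028060
z-statistic: z = (p̂ - p₀)/SE = (0.571 - 0.52)/0.028060 = 1.8175
Critical value: z_0.025 = ±1.960
p-value = 0.0691
Decision: fail to reject H₀ at α = 0.05

Answer: z = 1.8175, fail to reject H₀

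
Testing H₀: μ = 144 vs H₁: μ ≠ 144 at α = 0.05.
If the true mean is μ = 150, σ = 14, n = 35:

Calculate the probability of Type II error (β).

Answer: β ≈ 0.2825

Derivation:
SE = σ/√n = 14/√35 = 2.3664
Critical values: μ₀ ± z_0.025×SE = 144 ± 1.960×2.3664
Acceptance region: (139.3619, 148.6381)
Under H₁ (μ = 150): z_high = (148.6381 - 150)/2.3664 = -0.5755, z_low = (139.3619 - 150)/2.3664 = -4.4955
β = P(not reject | H₁) = Φ(-0.5755) - Φ(-4.4955) ≈ 0.2825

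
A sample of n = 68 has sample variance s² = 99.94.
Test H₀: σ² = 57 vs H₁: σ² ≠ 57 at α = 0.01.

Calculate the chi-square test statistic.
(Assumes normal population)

Answer: χ² = 117.4733, reject H₀

Derivation:
df = n - 1 = 67
χ² = (n-1)s²/σ₀² = 67×99.94/57 = 117.4733
Critical values: χ²_{0.995,67} = 40.935, χ²_{0.005,67} = 100.554
Rejection region: χ² < 40.935 or χ² > 100.554
Decision: reject H₀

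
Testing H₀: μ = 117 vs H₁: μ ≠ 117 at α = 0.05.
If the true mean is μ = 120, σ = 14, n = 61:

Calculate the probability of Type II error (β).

SE = σ/√n = 14/√61 = 1.7925
Critical values: μ₀ ± z_0.025×SE = 117 ± 1.960×1.7925
Acceptance region: (113.4867, 120.5133)
Under H₁ (μ = 120): z_high = (120.5133 - 120)/1.7925 = 0.2864, z_low = (113.4867 - 120)/1.7925 = -3.6336
β = P(not reject | H₁) = Φ(0.2864) - Φ(-3.6336) ≈ 0.6126

Answer: β ≈ 0.6126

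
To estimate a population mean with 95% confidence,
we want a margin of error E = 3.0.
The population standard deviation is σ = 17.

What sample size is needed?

z_0.025 = 1.960
n = (z×σ/E)² = (1.960×17/3.0)²
n = 123.3580
Round up: n = 124

Answer: n = 124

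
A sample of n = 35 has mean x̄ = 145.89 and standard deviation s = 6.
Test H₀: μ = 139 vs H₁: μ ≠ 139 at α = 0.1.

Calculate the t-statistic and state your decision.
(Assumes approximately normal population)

Answer: t = 6.7935, reject H₀

Derivation:
df = n - 1 = 34
SE = s/√n = 6/√35 = 1.0142
t = (x̄ - μ₀)/SE = (145.89 - 139)/1.0142 = 6.7935
Critical value: t_{0.05,34} = ±1.691
p-value < 0.0001
Decision: reject H₀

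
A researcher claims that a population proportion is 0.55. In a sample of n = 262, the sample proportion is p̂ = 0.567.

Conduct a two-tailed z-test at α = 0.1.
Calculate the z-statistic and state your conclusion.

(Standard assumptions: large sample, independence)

H₀: p = 0.55, H₁: p ≠ 0.55
Standard error: SE = √(p₀(1-p₀)/n) = √(0.55×0.45/262) = 0.030735
z-statistic: z = (p̂ - p₀)/SE = (0.567 - 0.55)/0.030735 = 0.5531
Critical value: z_0.05 = ±1.645
p-value = 0.5802
Decision: fail to reject H₀ at α = 0.1

Answer: z = 0.5531, fail to reject H₀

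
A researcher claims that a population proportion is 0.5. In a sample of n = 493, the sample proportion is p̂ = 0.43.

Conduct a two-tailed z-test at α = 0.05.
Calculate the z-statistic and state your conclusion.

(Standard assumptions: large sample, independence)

Answer: z = -3.1085, reject H₀

Derivation:
H₀: p = 0.5, H₁: p ≠ 0.5
Standard error: SE = √(p₀(1-p₀)/n) = √(0.5×0.5/493) = 0.022519
z-statistic: z = (p̂ - p₀)/SE = (0.43 - 0.5)/0.022519 = -3.1085
Critical value: z_0.025 = ±1.960
p-value = 0.0019
Decision: reject H₀ at α = 0.05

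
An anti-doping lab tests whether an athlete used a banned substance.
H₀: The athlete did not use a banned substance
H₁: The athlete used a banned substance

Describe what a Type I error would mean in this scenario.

A Type I error (probability α) occurs when we reject a true H₀.
A Type II error (probability β) occurs when we fail to reject a false H₀.

Answer: Falsely accusing a clean athlete of doping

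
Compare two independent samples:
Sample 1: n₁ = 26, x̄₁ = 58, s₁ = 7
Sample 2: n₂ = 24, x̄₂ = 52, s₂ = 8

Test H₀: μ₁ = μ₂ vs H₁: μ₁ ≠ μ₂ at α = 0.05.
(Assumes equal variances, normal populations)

Pooled variance: s²_p = [25×7² + 23×8²]/(48) = 56.1875
s_p = 7.4958
SE = s_p×√(1/n₁ + 1/n₂) = 7.4958×√(1/26 + 1/24) = 2.1218
t = (x̄₁ - x̄₂)/SE = (58 - 52)/2.1218 = 2.8278
df = 48, t-critical = ±2.011
Decision: reject H₀

Answer: t = 2.8278, reject H₀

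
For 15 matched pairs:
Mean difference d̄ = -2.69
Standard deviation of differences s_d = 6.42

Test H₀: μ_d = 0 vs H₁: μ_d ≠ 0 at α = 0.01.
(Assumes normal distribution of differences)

Answer: t = -1.6228, fail to reject H₀

Derivation:
df = n - 1 = 14
SE = s_d/√n = 6.42/√15 = 1.6576
t = d̄/SE = -2.69/1.6576 = -1.6228
Critical value: t_{0.005,14} = ±2.977
p-value ≈ 0.1269
Decision: fail to reject H₀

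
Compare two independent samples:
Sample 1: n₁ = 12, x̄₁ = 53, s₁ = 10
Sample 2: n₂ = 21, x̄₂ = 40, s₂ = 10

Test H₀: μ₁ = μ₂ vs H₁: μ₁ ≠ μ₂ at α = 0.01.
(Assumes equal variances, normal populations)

Pooled variance: s²_p = [11×10² + 20×10²]/(31) = 100.0000
s_p = 10.0000
SE = s_p×√(1/n₁ + 1/n₂) = 10.0000×√(1/12 + 1/21) = 3.6187
t = (x̄₁ - x̄₂)/SE = (53 - 40)/3.6187 = 3.5925
df = 31, t-critical = ±2.744
Decision: reject H₀

Answer: t = 3.5925, reject H₀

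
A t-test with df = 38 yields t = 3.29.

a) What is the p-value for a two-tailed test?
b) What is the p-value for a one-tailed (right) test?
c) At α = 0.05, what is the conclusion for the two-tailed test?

Using t-distribution with df = 38:
a) Two-tailed: p = 2×P(T > 3.29) = 0.0022
b) One-tailed: p = P(T > 3.29) = 0.0011
c) 0.0022 < 0.05, reject H₀

Answer: a) 0.0022, b) 0.0011, c) reject H₀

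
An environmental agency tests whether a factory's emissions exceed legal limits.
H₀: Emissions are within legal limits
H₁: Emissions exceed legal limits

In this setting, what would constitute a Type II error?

Type I error (α): Rejecting H₀ when H₀ is true
Type II error (β): Failing to reject H₀ when H₁ is true

Answer: Failing to cite a factory whose emissions actually exceed the limit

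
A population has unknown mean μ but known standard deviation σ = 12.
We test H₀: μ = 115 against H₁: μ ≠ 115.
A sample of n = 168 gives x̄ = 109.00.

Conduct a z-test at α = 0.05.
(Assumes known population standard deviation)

Standard error: SE = σ/√n = 12/√168 = 0.9258
z-statistic: z = (x̄ - μ₀)/SE = (109.00 - 115)/0.9258 = -6.4809
Critical value: ±1.960
p-value < 0.0001
Decision: reject H₀

Answer: z = -6.4809, reject H₀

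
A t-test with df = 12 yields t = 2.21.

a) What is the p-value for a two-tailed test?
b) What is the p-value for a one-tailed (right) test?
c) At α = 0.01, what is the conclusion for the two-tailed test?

Answer: a) 0.0473, b) 0.0236, c) fail to reject H₀

Derivation:
Using t-distribution with df = 12:
a) Two-tailed: p = 2×P(T > 2.21) = 0.0473
b) One-tailed: p = P(T > 2.21) = 0.0236
c) 0.0473 ≥ 0.01, fail to reject H₀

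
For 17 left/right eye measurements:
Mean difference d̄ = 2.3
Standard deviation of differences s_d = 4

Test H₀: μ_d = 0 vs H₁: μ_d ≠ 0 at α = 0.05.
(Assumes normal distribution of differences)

Answer: t = 2.3709, reject H₀

Derivation:
df = n - 1 = 16
SE = s_d/√n = 4/√17 = 0.9701
t = d̄/SE = 2.3/0.9701 = 2.3709
Critical value: t_{0.025,16} = ±2.120
p-value ≈ 0.0306
Decision: reject H₀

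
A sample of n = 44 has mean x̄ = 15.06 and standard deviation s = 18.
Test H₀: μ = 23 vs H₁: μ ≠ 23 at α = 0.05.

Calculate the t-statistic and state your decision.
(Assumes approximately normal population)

Answer: t = -2.9260, reject H₀

Derivation:
df = n - 1 = 43
SE = s/√n = 18/√44 = 2.7136
t = (x̄ - μ₀)/SE = (15.06 - 23)/2.7136 = -2.9260
Critical value: t_{0.025,43} = ±2.017
p-value ≈ 0.0055
Decision: reject H₀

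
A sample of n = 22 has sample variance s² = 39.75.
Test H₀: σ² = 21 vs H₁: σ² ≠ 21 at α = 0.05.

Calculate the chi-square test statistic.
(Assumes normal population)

Answer: χ² = 39.7500, reject H₀

Derivation:
df = n - 1 = 21
χ² = (n-1)s²/σ₀² = 21×39.75/21 = 39.7500
Critical values: χ²_{0.975,21} = 10.283, χ²_{0.025,21} = 35.479
Rejection region: χ² < 10.283 or χ² > 35.479
Decision: reject H₀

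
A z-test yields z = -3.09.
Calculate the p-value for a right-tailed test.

Answer: p-value ≈ 0.9990

Derivation:
For z = -3.09:
p = P(Z > -3.09) = 1 - Φ(-3.09) = 0.9990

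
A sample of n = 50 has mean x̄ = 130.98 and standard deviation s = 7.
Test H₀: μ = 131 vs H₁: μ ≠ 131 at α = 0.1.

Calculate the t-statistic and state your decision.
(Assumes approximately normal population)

Answer: t = -0.0202, fail to reject H₀

Derivation:
df = n - 1 = 49
SE = s/√n = 7/√50 = 0.9899
t = (x̄ - μ₀)/SE = (130.98 - 131)/0.9899 = -0.0202
Critical value: t_{0.05,49} = ±1.677
p-value ≈ 0.9840
Decision: fail to reject H₀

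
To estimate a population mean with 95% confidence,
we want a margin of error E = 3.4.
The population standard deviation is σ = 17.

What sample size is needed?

z_0.025 = 1.960
n = (z×σ/E)² = (1.960×17/3.4)²
n = 96.0400
Round up: n = 97

Answer: n = 97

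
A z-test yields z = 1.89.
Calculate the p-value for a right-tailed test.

Answer: p-value ≈ 0.0294

Derivation:
For z = 1.89:
p = P(Z > 1.89) = 1 - Φ(1.89) = 0.0294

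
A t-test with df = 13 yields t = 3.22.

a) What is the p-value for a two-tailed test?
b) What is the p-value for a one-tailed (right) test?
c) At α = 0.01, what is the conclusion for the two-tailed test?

Answer: a) 0.0067, b) 0.0034, c) reject H₀

Derivation:
Using t-distribution with df = 13:
a) Two-tailed: p = 2×P(T > 3.22) = 0.0067
b) One-tailed: p = P(T > 3.22) = 0.0034
c) 0.0067 < 0.01, reject H₀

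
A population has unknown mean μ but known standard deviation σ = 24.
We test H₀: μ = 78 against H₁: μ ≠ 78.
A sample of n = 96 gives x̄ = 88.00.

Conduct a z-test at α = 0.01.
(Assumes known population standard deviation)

Standard error: SE = σ/√n = 24/√96 = 2.4495
z-statistic: z = (x̄ - μ₀)/SE = (88.00 - 78)/2.4495 = 4.0825
Critical value: ±2.576
p-value < 0.0001
Decision: reject H₀

Answer: z = 4.0825, reject H₀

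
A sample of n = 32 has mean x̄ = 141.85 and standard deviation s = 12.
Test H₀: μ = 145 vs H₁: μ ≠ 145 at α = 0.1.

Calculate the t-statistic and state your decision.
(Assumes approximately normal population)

Answer: t = -1.4849, fail to reject H₀

Derivation:
df = n - 1 = 31
SE = s/√n = 12/√32 = 2.1213
t = (x̄ - μ₀)/SE = (141.85 - 145)/2.1213 = -1.4849
Critical value: t_{0.05,31} = ±1.696
p-value ≈ 0.1477
Decision: fail to reject H₀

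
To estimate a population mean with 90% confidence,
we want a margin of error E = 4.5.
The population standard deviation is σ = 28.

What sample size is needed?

Answer: n = 105

Derivation:
z_0.05 = 1.645
n = (z×σ/E)² = (1.645×28/4.5)²
n = 104.7666
Round up: n = 105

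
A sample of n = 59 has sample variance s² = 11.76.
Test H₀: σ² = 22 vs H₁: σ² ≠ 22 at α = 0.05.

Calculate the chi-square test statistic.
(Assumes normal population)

df = n - 1 = 58
χ² = (n-1)s²/σ₀² = 58×11.76/22 = 31.0036
Critical values: χ²_{0.975,58} = 38.844, χ²_{0.025,58} = 80.936
Rejection region: χ² < 38.844 or χ² > 80.936
Decision: reject H₀

Answer: χ² = 31.0036, reject H₀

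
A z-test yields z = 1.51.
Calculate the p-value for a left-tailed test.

For z = 1.51:
p = P(Z < 1.51) = Φ(1.51) = 0.9345

Answer: p-value ≈ 0.9345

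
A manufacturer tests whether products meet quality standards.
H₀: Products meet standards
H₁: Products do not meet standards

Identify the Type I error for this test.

Answer: Rejecting good products that actually meet standards

Derivation:
Type I error (α): Rejecting H₀ when H₀ is true
Type II error (β): Failing to reject H₀ when H₁ is true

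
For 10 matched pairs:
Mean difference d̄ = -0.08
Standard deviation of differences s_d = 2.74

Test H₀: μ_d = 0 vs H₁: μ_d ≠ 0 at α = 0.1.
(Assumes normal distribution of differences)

df = n - 1 = 9
SE = s_d/√n = 2.74/√10 = 0.8665
t = d̄/SE = -0.08/0.8665 = -0.0923
Critical value: t_{0.05,9} = ±1.833
p-value ≈ 0.9285
Decision: fail to reject H₀

Answer: t = -0.0923, fail to reject H₀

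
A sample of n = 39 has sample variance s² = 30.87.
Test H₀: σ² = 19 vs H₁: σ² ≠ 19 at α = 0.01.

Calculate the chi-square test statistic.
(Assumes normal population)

Answer: χ² = 61.7400, fail to reject H₀

Derivation:
df = n - 1 = 38
χ² = (n-1)s²/σ₀² = 38×30.87/19 = 61.7400
Critical values: χ²_{0.995,38} = 19.289, χ²_{0.005,38} = 64.181
Rejection region: χ² < 19.289 or χ² > 64.181
Decision: fail to reject H₀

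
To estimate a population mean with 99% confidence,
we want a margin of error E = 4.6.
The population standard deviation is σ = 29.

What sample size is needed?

Answer: n = 264

Derivation:
z_0.005 = 2.576
n = (z×σ/E)² = (2.576×29/4.6)²
n = 263.7376
Round up: n = 264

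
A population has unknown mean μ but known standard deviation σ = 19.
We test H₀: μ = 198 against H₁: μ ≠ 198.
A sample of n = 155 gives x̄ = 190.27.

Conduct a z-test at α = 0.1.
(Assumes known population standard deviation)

Standard error: SE = σ/√n = 19/√155 = 1.5261
z-statistic: z = (x̄ - μ₀)/SE = (190.27 - 198)/1.5261 = -5.0652
Critical value: ±1.645
p-value < 0.0001
Decision: reject H₀

Answer: z = -5.0652, reject H₀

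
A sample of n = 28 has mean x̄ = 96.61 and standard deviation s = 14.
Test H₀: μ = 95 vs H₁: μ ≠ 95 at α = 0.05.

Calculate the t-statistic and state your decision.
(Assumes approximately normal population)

Answer: t = 0.6085, fail to reject H₀

Derivation:
df = n - 1 = 27
SE = s/√n = 14/√28 = 2.6458
t = (x̄ - μ₀)/SE = (96.61 - 95)/2.6458 = 0.6085
Critical value: t_{0.025,27} = ±2.052
p-value ≈ 0.5479
Decision: fail to reject H₀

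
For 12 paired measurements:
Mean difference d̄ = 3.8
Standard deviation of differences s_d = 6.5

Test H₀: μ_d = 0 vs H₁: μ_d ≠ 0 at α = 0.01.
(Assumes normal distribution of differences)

Answer: t = 2.0252, fail to reject H₀

Derivation:
df = n - 1 = 11
SE = s_d/√n = 6.5/√12 = 1.8764
t = d̄/SE = 3.8/1.8764 = 2.0252
Critical value: t_{0.005,11} = ±3.106
p-value ≈ 0.0678
Decision: fail to reject H₀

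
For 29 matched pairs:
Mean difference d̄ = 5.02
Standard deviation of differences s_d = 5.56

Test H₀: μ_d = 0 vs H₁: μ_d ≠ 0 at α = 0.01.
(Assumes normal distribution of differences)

Answer: t = 4.8620, reject H₀

Derivation:
df = n - 1 = 28
SE = s_d/√n = 5.56/√29 = 1.0325
t = d̄/SE = 5.02/1.0325 = 4.8620
Critical value: t_{0.005,28} = ±2.763
p-value < 0.0001
Decision: reject H₀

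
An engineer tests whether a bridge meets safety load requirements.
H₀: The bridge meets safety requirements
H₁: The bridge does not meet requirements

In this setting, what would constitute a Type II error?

Type I error (α): Rejecting H₀ when H₀ is true
Type II error (β): Failing to reject H₀ when H₁ is true

Answer: Declaring an unsafe bridge to be safe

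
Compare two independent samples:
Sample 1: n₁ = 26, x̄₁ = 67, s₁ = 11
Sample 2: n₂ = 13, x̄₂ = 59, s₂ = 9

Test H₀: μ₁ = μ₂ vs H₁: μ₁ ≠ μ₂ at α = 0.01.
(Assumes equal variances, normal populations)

Pooled variance: s²_p = [25×11² + 12×9²]/(37) = 108.0270
s_p = 10.3936
SE = s_p×√(1/n₁ + 1/n₂) = 10.3936×√(1/26 + 1/13) = 3.5305
t = (x̄₁ - x̄₂)/SE = (67 - 59)/3.5305 = 2.2660
df = 37, t-critical = ±2.715
Decision: fail to reject H₀

Answer: t = 2.2660, fail to reject H₀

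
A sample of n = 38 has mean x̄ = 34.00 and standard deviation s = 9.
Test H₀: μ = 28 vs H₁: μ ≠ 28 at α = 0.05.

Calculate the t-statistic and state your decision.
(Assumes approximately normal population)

Answer: t = 4.1096, reject H₀

Derivation:
df = n - 1 = 37
SE = s/√n = 9/√38 = 1.4600
t = (x̄ - μ₀)/SE = (34.00 - 28)/1.4600 = 4.1096
Critical value: t_{0.025,37} = ±2.026
p-value ≈ 0.0002
Decision: reject H₀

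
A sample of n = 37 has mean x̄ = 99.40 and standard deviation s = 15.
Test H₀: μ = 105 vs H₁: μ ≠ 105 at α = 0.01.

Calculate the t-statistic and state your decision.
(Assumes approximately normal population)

Answer: t = -2.2709, fail to reject H₀

Derivation:
df = n - 1 = 36
SE = s/√n = 15/√37 = 2.4660
t = (x̄ - μ₀)/SE = (99.40 - 105)/2.4660 = -2.2709
Critical value: t_{0.005,36} = ±2.719
p-value ≈ 0.0292
Decision: fail to reject H₀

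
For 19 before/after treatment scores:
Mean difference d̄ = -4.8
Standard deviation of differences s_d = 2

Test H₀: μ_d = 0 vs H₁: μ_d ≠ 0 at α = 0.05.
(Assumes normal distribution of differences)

Answer: t = -10.4621, reject H₀

Derivation:
df = n - 1 = 18
SE = s_d/√n = 2/√19 = 0.4588
t = d̄/SE = -4.8/0.4588 = -10.4621
Critical value: t_{0.025,18} = ±2.101
p-value < 0.0001
Decision: reject H₀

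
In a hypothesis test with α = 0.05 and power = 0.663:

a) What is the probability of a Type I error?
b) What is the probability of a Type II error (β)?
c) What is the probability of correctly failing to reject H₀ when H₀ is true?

Answer: a) 0.05, b) 0.337, c) 0.95

Derivation:
a) Type I error probability = α = 0.05
b) Power = P(reject H₀ | H₁ true) = 1 - β = 0.663, so Type II error probability = β = 1 - Power = 0.337
c) P(fail to reject H₀ | H₀ true) = 1 - α = 0.95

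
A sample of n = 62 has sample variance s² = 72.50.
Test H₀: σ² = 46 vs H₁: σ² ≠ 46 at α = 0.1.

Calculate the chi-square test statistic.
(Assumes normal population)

Answer: χ² = 96.1413, reject H₀

Derivation:
df = n - 1 = 61
χ² = (n-1)s²/σ₀² = 61×72.50/46 = 96.1413
Critical values: χ²_{0.95,61} = 44.038, χ²_{0.05,61} = 80.232
Rejection region: χ² < 44.038 or χ² > 80.232
Decision: reject H₀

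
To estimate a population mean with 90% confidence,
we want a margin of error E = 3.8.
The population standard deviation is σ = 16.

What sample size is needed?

z_0.05 = 1.645
n = (z×σ/E)² = (1.645×16/3.8)²
n = 47.9739
Round up: n = 48

Answer: n = 48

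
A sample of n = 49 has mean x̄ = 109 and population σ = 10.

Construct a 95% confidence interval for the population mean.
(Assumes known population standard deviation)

Confidence level: 95%, α = 0.05
z_0.025 = 1.960
SE = σ/√n = 10/√49 = 1.4286
Margin of error = 1.960 × 1.4286 = 2.8001
CI: x̄ ± margin = 109 ± 2.8001
CI: (106.1999, 111.8001)

Answer: (106.1999, 111.8001)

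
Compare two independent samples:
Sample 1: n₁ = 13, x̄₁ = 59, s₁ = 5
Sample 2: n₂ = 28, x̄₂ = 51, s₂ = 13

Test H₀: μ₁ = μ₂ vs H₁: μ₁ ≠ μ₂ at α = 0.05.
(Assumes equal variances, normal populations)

Answer: t = 2.1346, reject H₀

Derivation:
Pooled variance: s²_p = [12×5² + 27×13²]/(39) = 124.6923
s_p = 11.1666
SE = s_p×√(1/n₁ + 1/n₂) = 11.1666×√(1/13 + 1/28) = 3.7477
t = (x̄₁ - x̄₂)/SE = (59 - 51)/3.7477 = 2.1346
df = 39, t-critical = ±2.023
Decision: reject H₀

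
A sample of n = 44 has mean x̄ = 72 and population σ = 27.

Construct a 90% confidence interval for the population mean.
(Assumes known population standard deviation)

Confidence level: 90%, α = 0.1
z_0.05 = 1.645
SE = σ/√n = 27/√44 = 4.0704
Margin of error = 1.645 × 4.0704 = 6.6958
CI: x̄ ± margin = 72 ± 6.6958
CI: (65.3042, 78.6958)

Answer: (65.3042, 78.6958)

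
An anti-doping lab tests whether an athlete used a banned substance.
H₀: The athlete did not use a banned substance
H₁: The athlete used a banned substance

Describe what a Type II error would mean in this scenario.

Answer: Failing to detect doping in an athlete who used a banned substance

Derivation:
Type I error (α): Rejecting H₀ when H₀ is true
Type II error (β): Failing to reject H₀ when H₁ is true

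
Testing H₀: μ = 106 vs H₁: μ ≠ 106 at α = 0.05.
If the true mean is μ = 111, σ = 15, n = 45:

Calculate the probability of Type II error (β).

SE = σ/√n = 15/√45 = 2.2361
Critical values: μ₀ ± z_0.025×SE = 106 ± 1.960×2.2361
Acceptance region: (101.6172, 110.3828)
Under H₁ (μ = 111): z_high = (110.3828 - 111)/2.2361 = -0.2760, z_low = (101.6172 - 111)/2.2361 = -4.1961
β = P(not reject | H₁) = Φ(-0.2760) - Φ(-4.1961) ≈ 0.3913

Answer: β ≈ 0.3913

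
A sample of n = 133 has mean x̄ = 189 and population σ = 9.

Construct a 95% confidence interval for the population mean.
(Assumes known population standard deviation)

Confidence level: 95%, α = 0.05
z_0.025 = 1.960
SE = σ/√n = 9/√133 = 0.7804
Margin of error = 1.960 × 0.7804 = 1.5296
CI: x̄ ± margin = 189 ± 1.5296
CI: (187.4704, 190.5296)

Answer: (187.4704, 190.5296)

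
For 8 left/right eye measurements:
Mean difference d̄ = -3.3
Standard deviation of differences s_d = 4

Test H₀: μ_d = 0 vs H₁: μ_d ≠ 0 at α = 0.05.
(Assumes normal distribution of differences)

Answer: t = -2.3335, fail to reject H₀

Derivation:
df = n - 1 = 7
SE = s_d/√n = 4/√8 = 1.4142
t = d̄/SE = -3.3/1.4142 = -2.3335
Critical value: t_{0.025,7} = ±2.365
p-value ≈ 0.0523
Decision: fail to reject H₀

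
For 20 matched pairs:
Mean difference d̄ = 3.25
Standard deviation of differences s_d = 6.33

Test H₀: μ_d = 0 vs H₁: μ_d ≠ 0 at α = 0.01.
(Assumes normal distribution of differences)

Answer: t = 2.2962, fail to reject H₀

Derivation:
df = n - 1 = 19
SE = s_d/√n = 6.33/√20 = 1.4154
t = d̄/SE = 3.25/1.4154 = 2.2962
Critical value: t_{0.005,19} = ±2.861
p-value ≈ 0.0332
Decision: fail to reject H₀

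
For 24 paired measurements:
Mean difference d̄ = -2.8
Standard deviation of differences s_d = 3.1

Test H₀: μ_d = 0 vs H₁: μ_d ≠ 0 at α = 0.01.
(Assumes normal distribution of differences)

Answer: t = -4.4248, reject H₀

Derivation:
df = n - 1 = 23
SE = s_d/√n = 3.1/√24 = 0.6328
t = d̄/SE = -2.8/0.6328 = -4.4248
Critical value: t_{0.005,23} = ±2.807
p-value ≈ 0.0002
Decision: reject H₀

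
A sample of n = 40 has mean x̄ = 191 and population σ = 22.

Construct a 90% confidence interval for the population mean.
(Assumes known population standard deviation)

Confidence level: 90%, α = 0.1
z_0.05 = 1.645
SE = σ/√n = 22/√40 = 3.4785
Margin of error = 1.645 × 3.4785 = 5.7221
CI: x̄ ± margin = 191 ± 5.7221
CI: (185.2779, 196.7221)

Answer: (185.2779, 196.7221)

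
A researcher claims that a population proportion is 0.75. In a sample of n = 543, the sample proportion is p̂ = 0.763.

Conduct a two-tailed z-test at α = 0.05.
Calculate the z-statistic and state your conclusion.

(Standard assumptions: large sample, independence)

Answer: z = 0.6996, fail to reject H₀

Derivation:
H₀: p = 0.75, H₁: p ≠ 0.75
Standard error: SE = √(p₀(1-p₀)/n) = √(0.75×0.25/543) = 0.018582
z-statistic: z = (p̂ - p₀)/SE = (0.763 - 0.75)/0.018582 = 0.6996
Critical value: z_0.025 = ±1.960
p-value = 0.4842
Decision: fail to reject H₀ at α = 0.05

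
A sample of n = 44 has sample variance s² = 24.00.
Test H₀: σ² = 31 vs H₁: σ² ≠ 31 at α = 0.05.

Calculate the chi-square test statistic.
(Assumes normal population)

df = n - 1 = 43
χ² = (n-1)s²/σ₀² = 43×24.00/31 = 33.2903
Critical values: χ²_{0.975,43} = 26.785, χ²_{0.025,43} = 62.990
Rejection region: χ² < 26.785 or χ² > 62.990
Decision: fail to reject H₀

Answer: χ² = 33.2903, fail to reject H₀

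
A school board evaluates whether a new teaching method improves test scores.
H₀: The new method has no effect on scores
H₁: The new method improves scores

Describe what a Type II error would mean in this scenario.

Type I error (α): Rejecting H₀ when H₀ is true
Type II error (β): Failing to reject H₀ when H₁ is true

Answer: Failing to adopt an effective teaching method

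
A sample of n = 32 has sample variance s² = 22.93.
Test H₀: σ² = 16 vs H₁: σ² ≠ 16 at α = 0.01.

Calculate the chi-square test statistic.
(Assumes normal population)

df = n - 1 = 31
χ² = (n-1)s²/σ₀² = 31×22.93/16 = 44.4269
Critical values: χ²_{0.995,31} = 14.458, χ²_{0.005,31} = 55.003
Rejection region: χ² < 14.458 or χ² > 55.003
Decision: fail to reject H₀

Answer: χ² = 44.4269, fail to reject H₀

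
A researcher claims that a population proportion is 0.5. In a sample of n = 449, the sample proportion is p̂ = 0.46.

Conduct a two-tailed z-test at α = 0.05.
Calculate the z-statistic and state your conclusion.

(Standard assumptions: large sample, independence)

Answer: z = -1.6952, fail to reject H₀

Derivation:
H₀: p = 0.5, H₁: p ≠ 0.5
Standard error: SE = √(p₀(1-p₀)/n) = √(0.5×0.5/449) = 0.023596
z-statistic: z = (p̂ - p₀)/SE = (0.46 - 0.5)/0.023596 = -1.6952
Critical value: z_0.025 = ±1.960
p-value = 0.0900
Decision: fail to reject H₀ at α = 0.05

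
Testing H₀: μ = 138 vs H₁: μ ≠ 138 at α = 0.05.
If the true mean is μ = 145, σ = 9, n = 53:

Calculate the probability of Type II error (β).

SE = σ/√n = 9/√53 = 1.2362
Critical values: μ₀ ± z_0.025×SE = 138 ± 1.960×1.2362
Acceptance region: (135.5770, 140.4230)
Under H₁ (μ = 145): z_high = (140.4230 - 145)/1.2362 = -3.7025, z_low = (135.5770 - 145)/1.2362 = -7.6226
β = P(not reject | H₁) = Φ(-3.7025) - Φ(-7.6226) ≈ 0.0001

Answer: β ≈ 0.0001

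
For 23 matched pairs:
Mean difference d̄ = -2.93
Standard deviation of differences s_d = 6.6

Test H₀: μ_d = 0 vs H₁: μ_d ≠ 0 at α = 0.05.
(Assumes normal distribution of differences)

df = n - 1 = 22
SE = s_d/√n = 6.6/√23 = 1.3762
t = d̄/SE = -2.93/1.3762 = -2.1291
Critical value: t_{0.025,22} = ±2.074
p-value ≈ 0.0447
Decision: reject H₀

Answer: t = -2.1291, reject H₀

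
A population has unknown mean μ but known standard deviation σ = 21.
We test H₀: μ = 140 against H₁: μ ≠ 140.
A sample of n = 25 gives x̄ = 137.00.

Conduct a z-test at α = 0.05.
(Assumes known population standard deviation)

Standard error: SE = σ/√n = 21/√25 = 4.2000
z-statistic: z = (x̄ - μ₀)/SE = (137.00 - 140)/4.2000 = -0.7143
Critical value: ±1.960
p-value = 0.4750
Decision: fail to reject H₀

Answer: z = -0.7143, fail to reject H₀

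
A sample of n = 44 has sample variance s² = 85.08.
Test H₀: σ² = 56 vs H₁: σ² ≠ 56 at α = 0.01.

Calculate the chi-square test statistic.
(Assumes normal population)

Answer: χ² = 65.3293, fail to reject H₀

Derivation:
df = n - 1 = 43
χ² = (n-1)s²/σ₀² = 43×85.08/56 = 65.3293
Critical values: χ²_{0.995,43} = 22.859, χ²_{0.005,43} = 70.616
Rejection region: χ² < 22.859 or χ² > 70.616
Decision: fail to reject H₀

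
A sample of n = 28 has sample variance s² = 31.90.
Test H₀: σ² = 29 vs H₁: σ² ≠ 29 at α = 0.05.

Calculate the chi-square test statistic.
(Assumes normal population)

df = n - 1 = 27
χ² = (n-1)s²/σ₀² = 27×31.90/29 = 29.7000
Critical values: χ²_{0.975,27} = 14.573, χ²_{0.025,27} = 43.195
Rejection region: χ² < 14.573 or χ² > 43.195
Decision: fail to reject H₀

Answer: χ² = 29.7000, fail to reject H₀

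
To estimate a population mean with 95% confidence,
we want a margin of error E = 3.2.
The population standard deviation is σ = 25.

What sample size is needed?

z_0.025 = 1.960
n = (z×σ/E)² = (1.960×25/3.2)²
n = 234.4727
Round up: n = 235

Answer: n = 235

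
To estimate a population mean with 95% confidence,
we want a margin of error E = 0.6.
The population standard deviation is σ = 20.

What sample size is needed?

Answer: n = 4269

Derivation:
z_0.025 = 1.960
n = (z×σ/E)² = (1.960×20/0.6)²
n = 4268.4444
Round up: n = 4269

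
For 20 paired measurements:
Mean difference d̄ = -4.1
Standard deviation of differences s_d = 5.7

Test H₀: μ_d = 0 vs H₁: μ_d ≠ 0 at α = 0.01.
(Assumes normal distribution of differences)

Answer: t = -3.2167, reject H₀

Derivation:
df = n - 1 = 19
SE = s_d/√n = 5.7/√20 = 1.2746
t = d̄/SE = -4.1/1.2746 = -3.2167
Critical value: t_{0.005,19} = ±2.861
p-value ≈ 0.0045
Decision: reject H₀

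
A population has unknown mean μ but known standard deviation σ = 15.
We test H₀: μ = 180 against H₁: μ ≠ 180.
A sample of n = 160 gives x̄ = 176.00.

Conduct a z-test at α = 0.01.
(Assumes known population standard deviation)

Answer: z = -3.3730, reject H₀

Derivation:
Standard error: SE = σ/√n = 15/√160 = 1.1859
z-statistic: z = (x̄ - μ₀)/SE = (176.00 - 180)/1.1859 = -3.3730
Critical value: ±2.576
p-value = 0.0007
Decision: reject H₀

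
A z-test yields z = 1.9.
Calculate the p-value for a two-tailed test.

Answer: p-value ≈ 0.0574

Derivation:
For z = 1.9:
p = 2×P(Z > |1.9|) = 2×(1 - Φ(1.9)) = 0.0574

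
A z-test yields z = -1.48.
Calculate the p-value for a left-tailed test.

For z = -1.48:
p = P(Z < -1.48) = Φ(-1.48) = 0.0694

Answer: p-value ≈ 0.0694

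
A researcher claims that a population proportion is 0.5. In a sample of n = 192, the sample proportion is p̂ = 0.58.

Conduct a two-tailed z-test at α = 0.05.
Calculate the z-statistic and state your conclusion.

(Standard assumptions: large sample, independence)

Answer: z = 2.2170, reject H₀

Derivation:
H₀: p = 0.5, H₁: p ≠ 0.5
Standard error: SE = √(p₀(1-p₀)/n) = √(0.5×0.5/192) = 0.036084
z-statistic: z = (p̂ - p₀)/SE = (0.58 - 0.5)/0.036084 = 2.2170
Critical value: z_0.025 = ±1.960
p-value = 0.0266
Decision: reject H₀ at α = 0.05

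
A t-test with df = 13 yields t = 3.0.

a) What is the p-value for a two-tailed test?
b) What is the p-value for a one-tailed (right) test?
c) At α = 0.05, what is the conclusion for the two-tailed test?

Using t-distribution with df = 13:
a) Two-tailed: p = 2×P(T > 3.0) = 0.0102
b) One-tailed: p = P(T > 3.0) = 0.0051
c) 0.0102 < 0.05, reject H₀

Answer: a) 0.0102, b) 0.0051, c) reject H₀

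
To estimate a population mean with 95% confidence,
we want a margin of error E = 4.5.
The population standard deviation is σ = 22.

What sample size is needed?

z_0.025 = 1.960
n = (z×σ/E)² = (1.960×22/4.5)²
n = 91.8190
Round up: n = 92

Answer: n = 92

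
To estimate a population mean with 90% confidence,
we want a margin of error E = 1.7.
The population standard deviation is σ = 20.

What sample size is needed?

Answer: n = 375

Derivation:
z_0.05 = 1.645
n = (z×σ/E)² = (1.645×20/1.7)²
n = 374.5363
Round up: n = 375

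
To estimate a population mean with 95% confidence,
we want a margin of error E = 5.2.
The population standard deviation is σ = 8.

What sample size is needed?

Answer: n = 10

Derivation:
z_0.025 = 1.960
n = (z×σ/E)² = (1.960×8/5.2)²
n = 9.0925
Round up: n = 10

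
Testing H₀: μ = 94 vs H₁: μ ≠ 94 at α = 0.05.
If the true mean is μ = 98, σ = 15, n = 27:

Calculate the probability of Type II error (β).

Answer: β ≈ 0.7167

Derivation:
SE = σ/√n = 15/√27 = 2.8868
Critical values: μ₀ ± z_0.025×SE = 94 ± 1.960×2.8868
Acceptance region: (88.3419, 99.6581)
Under H₁ (μ = 98): z_high = (99.6581 - 98)/2.8868 = 0.5744, z_low = (88.3419 - 98)/2.8868 = -3.3456
β = P(not reject | H₁) = Φ(0.5744) - Φ(-3.3456) ≈ 0.7167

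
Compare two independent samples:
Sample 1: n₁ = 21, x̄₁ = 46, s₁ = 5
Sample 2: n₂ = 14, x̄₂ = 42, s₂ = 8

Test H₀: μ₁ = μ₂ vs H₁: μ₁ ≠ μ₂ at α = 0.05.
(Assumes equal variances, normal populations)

Answer: t = 1.8247, fail to reject H₀

Derivation:
Pooled variance: s²_p = [20×5² + 13×8²]/(33) = 40.3636
s_p = 6.3532
SE = s_p×√(1/n₁ + 1/n₂) = 6.3532×√(1/21 + 1/14) = 2.1921
t = (x̄₁ - x̄₂)/SE = (46 - 42)/2.1921 = 1.8247
df = 33, t-critical = ±2.035
Decision: fail to reject H₀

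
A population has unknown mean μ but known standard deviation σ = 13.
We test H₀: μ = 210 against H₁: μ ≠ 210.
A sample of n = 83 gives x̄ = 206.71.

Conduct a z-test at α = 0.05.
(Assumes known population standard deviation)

Answer: z = -2.3057, reject H₀

Derivation:
Standard error: SE = σ/√n = 13/√83 = 1.4269
z-statistic: z = (x̄ - μ₀)/SE = (206.71 - 210)/1.4269 = -2.3057
Critical value: ±1.960
p-value = 0.0211
Decision: reject H₀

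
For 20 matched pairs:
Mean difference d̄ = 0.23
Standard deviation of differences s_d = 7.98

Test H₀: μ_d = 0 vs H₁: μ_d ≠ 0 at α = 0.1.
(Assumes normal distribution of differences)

Answer: t = 0.1289, fail to reject H₀

Derivation:
df = n - 1 = 19
SE = s_d/√n = 7.98/√20 = 1.7844
t = d̄/SE = 0.23/1.7844 = 0.1289
Critical value: t_{0.05,19} = ±1.729
p-value ≈ 0.8988
Decision: fail to reject H₀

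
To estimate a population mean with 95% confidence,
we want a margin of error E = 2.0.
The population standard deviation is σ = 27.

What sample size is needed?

z_0.025 = 1.960
n = (z×σ/E)² = (1.960×27/2.0)²
n = 700.1316
Round up: n = 701

Answer: n = 701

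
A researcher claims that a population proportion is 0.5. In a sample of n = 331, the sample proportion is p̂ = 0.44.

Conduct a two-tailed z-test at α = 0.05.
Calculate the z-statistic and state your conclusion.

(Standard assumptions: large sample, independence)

Answer: z = -2.1832, reject H₀

Derivation:
H₀: p = 0.5, H₁: p ≠ 0.5
Standard error: SE = √(p₀(1-p₀)/n) = √(0.5×0.5/331) = 0.027482
z-statistic: z = (p̂ - p₀)/SE = (0.44 - 0.5)/0.027482 = -2.1832
Critical value: z_0.025 = ±1.960
p-value = 0.0290
Decision: reject H₀ at α = 0.05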